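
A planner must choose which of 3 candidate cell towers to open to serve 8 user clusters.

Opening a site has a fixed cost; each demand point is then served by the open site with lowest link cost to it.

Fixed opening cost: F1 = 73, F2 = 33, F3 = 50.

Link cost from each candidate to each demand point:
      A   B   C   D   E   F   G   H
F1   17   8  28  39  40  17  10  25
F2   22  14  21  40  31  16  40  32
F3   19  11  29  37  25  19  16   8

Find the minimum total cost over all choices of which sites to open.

Open {F3}: assign each demand point to its cheapest open site.
  A→F3 19, B→F3 11, C→F3 29, D→F3 37, E→F3 25, F→F3 19, G→F3 16, H→F3 8
  link cost 164, fixed 50 → total 214.
Compare {F2, F3}: link cost 153 + fixed 83 = 236.
Compare {F2}: link cost 216 + fixed 33 = 249.
Compare {F1}: link cost 184 + fixed 73 = 257.
All other subsets cost ≥ 236. Minimum total cost: 214.

214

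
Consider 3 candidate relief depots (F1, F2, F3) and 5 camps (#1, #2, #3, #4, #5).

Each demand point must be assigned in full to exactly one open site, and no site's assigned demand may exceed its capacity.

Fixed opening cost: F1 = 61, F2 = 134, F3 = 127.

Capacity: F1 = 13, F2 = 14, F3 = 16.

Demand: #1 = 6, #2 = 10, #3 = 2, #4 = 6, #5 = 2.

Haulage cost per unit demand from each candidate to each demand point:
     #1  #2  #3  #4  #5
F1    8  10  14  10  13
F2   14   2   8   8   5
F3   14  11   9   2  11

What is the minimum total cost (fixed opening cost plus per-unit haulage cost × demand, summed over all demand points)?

349

Open {F1, F2}; cheapest assignment that respects the capacities:
  F1 (cap 13, load 12): #1, #4 — cost 6×8 + 6×10 = 108
  F2 (cap 14, load 14): #2, #3, #5 — cost 10×2 + 2×8 + 2×5 = 46
  Shipping 154, fixed 195 → total 349.
  Any other capacity-feasible assignment to {F1, F2} ships for at least 154.
Compare {F2, F3}: its best feasible assignment gives total 403.
Compare {F1, F3}: its best feasible assignment gives total 412.
Every other set of open sites that can feasibly serve all demand totals ≥ 403 even under its best assignment. Minimum: 349.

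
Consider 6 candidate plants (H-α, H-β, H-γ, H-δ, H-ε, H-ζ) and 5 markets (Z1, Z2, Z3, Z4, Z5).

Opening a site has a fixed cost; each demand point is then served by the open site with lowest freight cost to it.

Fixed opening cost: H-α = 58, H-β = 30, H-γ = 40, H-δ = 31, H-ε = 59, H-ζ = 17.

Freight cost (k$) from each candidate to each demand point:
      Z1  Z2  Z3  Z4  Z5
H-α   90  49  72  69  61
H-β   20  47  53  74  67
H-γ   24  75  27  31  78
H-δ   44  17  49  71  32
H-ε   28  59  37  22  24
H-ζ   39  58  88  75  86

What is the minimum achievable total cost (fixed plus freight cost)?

202

Open {H-γ, H-δ}: assign each demand point to its cheapest open site.
  Z1→H-γ 24, Z2→H-δ 17, Z3→H-γ 27, Z4→H-γ 31, Z5→H-δ 32
  freight cost 131, fixed 71 → total 202.
Compare {H-δ, H-ε}: freight cost 128 + fixed 90 = 218.
Compare {H-γ, H-δ, H-ζ}: freight cost 131 + fixed 88 = 219.
Compare {H-β, H-γ, H-δ}: freight cost 127 + fixed 101 = 228.
All other subsets cost ≥ 218. Minimum total cost: 202.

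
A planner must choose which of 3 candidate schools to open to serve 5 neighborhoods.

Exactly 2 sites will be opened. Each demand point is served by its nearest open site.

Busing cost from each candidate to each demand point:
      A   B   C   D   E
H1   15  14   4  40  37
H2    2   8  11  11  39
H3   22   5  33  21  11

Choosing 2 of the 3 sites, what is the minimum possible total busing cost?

40

Open {H2, H3}.
  A→H2 2, B→H3 5, C→H2 11, D→H2 11, E→H3 11  ⇒ total 40.
Compare {H1, H3}: total 56.
Compare {H1, H2}: total 62.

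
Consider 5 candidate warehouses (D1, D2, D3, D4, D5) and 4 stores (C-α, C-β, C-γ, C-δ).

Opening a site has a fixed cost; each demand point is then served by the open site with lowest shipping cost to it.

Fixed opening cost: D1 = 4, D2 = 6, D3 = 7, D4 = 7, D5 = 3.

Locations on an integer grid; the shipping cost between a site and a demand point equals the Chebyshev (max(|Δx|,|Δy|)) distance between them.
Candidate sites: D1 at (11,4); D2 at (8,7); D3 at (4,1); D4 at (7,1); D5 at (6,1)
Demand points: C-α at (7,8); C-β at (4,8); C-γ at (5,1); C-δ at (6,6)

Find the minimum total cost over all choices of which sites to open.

Open {D2, D5}: assign each demand point to its cheapest open site.
  C-α→D2 1, C-β→D2 4, C-γ→D5 1, C-δ→D2 2
  shipping cost 8, fixed 9 → total 17.
Compare {D2}: shipping cost 13 + fixed 6 = 19.
Compare {D2, D3}: shipping cost 8 + fixed 13 = 21.
Compare {D1, D2, D5}: shipping cost 8 + fixed 13 = 21.
All other subsets cost ≥ 19. Minimum total cost: 17.

17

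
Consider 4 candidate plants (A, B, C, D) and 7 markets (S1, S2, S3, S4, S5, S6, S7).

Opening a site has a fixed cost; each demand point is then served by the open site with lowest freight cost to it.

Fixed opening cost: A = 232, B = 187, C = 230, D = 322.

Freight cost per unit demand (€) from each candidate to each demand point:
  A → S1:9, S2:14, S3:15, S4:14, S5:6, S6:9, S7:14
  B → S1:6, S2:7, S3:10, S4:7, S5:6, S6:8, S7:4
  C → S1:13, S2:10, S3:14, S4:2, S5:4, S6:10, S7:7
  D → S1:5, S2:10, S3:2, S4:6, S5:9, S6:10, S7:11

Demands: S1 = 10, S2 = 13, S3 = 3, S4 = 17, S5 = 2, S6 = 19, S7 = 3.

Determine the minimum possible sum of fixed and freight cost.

Open {B}: assign each demand point to its cheapest open site.
  S1→B 10×6=60, S2→B 13×7=91, S3→B 3×10=30, S4→B 17×7=119, S5→B 2×6=12, S6→B 19×8=152, S7→B 3×4=12
  freight cost 476, fixed 187 → total 663.
Compare {C}: freight cost 555 + fixed 230 = 785.
Compare {B, C}: freight cost 387 + fixed 417 = 804.
Compare {D}: freight cost 529 + fixed 322 = 851.
All other subsets cost ≥ 785. Minimum total cost: 663.

663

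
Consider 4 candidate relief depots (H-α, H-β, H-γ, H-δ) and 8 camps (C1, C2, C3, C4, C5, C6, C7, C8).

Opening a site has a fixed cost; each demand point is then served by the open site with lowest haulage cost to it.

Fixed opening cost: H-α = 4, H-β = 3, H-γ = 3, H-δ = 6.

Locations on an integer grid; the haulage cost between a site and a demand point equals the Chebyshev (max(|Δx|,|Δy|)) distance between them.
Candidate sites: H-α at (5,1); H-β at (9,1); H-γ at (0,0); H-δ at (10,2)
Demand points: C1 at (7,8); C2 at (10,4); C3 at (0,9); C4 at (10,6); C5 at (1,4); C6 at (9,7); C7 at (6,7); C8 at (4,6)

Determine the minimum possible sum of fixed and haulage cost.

Open {H-α, H-δ}: assign each demand point to its cheapest open site.
  C1→H-δ 6, C2→H-δ 2, C3→H-α 8, C4→H-δ 4, C5→H-α 4, C6→H-δ 5, C7→H-δ 5, C8→H-α 5
  haulage cost 39, fixed 10 → total 49.
Compare {H-α}: haulage cost 46 + fixed 4 = 50.
Compare {H-γ, H-δ}: haulage cost 41 + fixed 9 = 50.
Compare {H-α, H-β}: haulage cost 44 + fixed 7 = 51.
All other subsets cost ≥ 50. Minimum total cost: 49.

49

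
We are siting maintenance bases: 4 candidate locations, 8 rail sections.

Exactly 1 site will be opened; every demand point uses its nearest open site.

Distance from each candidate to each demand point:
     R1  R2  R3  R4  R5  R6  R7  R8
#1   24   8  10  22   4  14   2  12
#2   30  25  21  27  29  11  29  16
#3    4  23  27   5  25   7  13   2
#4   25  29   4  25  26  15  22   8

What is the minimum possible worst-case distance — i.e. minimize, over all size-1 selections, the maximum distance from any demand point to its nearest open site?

Open {#1}.
  Farthest demand point is R1 at distance 24 (to #1); all others are ≤ 24.
With {#3} the worst case is 27.
With {#4} the worst case is 29.
No size-1 selection achieves below 24.

24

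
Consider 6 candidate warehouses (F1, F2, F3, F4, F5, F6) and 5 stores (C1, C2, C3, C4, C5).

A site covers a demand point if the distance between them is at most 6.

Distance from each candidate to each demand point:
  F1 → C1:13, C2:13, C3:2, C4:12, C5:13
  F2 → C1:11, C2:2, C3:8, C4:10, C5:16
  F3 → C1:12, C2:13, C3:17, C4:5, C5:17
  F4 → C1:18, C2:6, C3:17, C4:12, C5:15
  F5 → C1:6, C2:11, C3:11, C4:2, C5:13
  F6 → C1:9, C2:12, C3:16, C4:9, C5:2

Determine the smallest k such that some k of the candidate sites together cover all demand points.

Coverage sets (demand points within 6 of each site):
  F1: {C3}
  F2: {C2}
  F3: {C4}
  F4: {C2}
  F5: {C1, C4}
  F6: {C5}
No 3 sites suffice: every size-3 union leaves at least one demand point uncovered.
But {F1, F2, F5, F6} covers everything, so the minimum is 4.

4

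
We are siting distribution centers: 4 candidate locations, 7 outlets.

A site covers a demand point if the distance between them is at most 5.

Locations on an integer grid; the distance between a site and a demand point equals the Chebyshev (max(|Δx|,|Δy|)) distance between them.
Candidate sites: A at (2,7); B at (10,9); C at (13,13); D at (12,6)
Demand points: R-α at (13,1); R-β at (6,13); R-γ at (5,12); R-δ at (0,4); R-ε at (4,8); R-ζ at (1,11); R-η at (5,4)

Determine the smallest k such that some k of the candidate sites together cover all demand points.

3

Coverage sets (demand points within 5 of each site):
  A: {R-γ, R-δ, R-ε, R-ζ, R-η}
  B: {R-β, R-γ, R-η}
  C: {}
  D: {R-α}
No 2 sites suffice: every size-2 union leaves at least one demand point uncovered.
But {A, B, D} covers everything, so the minimum is 3.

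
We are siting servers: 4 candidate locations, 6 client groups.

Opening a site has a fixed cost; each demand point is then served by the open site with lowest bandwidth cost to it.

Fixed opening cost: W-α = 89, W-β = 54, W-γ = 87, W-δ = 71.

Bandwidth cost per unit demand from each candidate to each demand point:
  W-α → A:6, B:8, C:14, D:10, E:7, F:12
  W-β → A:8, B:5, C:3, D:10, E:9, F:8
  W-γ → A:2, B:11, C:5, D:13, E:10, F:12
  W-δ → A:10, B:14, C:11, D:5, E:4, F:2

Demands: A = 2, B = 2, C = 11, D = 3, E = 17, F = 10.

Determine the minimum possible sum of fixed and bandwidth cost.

Open {W-β, W-δ}: assign each demand point to its cheapest open site.
  A→W-β 2×8=16, B→W-β 2×5=10, C→W-β 11×3=33, D→W-δ 3×5=15, E→W-δ 17×4=68, F→W-δ 10×2=20
  bandwidth cost 162, fixed 125 → total 287.
Compare {W-γ, W-δ}: bandwidth cost 184 + fixed 158 = 342.
Compare {W-δ}: bandwidth cost 272 + fixed 71 = 343.
Compare {W-β, W-γ, W-δ}: bandwidth cost 150 + fixed 212 = 362.
All other subsets cost ≥ 342. Minimum total cost: 287.

287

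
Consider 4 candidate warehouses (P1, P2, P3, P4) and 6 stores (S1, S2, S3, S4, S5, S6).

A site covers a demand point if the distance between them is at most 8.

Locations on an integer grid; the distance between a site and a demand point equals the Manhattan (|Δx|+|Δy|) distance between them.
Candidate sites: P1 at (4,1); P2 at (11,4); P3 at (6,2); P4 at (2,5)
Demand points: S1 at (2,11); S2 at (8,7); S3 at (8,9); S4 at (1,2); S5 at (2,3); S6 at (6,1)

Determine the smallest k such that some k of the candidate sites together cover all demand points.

2

Coverage sets (demand points within 8 of each site):
  P1: {S4, S5, S6}
  P2: {S2, S3, S6}
  P3: {S2, S4, S5, S6}
  P4: {S1, S2, S4, S5, S6}
No single site covers all 6 demand points.
But {P2, P4} covers everything, so the minimum is 2.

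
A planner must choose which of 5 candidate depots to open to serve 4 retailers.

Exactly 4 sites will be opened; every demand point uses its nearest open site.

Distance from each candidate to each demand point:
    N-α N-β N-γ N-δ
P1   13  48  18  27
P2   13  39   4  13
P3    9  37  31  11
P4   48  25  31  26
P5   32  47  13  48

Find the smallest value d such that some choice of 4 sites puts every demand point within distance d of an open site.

Open {P1, P2, P3, P4}.
  Farthest demand point is N-β at distance 25 (to P4); all others are ≤ 25.
With {P1, P2, P4, P5} the worst case is 25.
With {P1, P3, P4, P5} the worst case is 25.
No size-4 selection achieves below 25.

25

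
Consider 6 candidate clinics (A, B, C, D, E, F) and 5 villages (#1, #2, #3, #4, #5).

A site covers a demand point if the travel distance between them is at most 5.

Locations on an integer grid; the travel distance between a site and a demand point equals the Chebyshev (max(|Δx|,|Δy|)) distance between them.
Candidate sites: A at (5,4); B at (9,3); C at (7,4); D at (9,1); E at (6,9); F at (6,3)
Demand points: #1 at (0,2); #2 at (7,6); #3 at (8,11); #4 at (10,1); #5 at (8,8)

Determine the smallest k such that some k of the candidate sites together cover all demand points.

Coverage sets (demand points within 5 of each site):
  A: {#1, #2, #4, #5}
  B: {#2, #4, #5}
  C: {#2, #4, #5}
  D: {#2, #4}
  E: {#2, #3, #5}
  F: {#2, #4, #5}
No single site covers all 5 demand points.
But {A, E} covers everything, so the minimum is 2.

2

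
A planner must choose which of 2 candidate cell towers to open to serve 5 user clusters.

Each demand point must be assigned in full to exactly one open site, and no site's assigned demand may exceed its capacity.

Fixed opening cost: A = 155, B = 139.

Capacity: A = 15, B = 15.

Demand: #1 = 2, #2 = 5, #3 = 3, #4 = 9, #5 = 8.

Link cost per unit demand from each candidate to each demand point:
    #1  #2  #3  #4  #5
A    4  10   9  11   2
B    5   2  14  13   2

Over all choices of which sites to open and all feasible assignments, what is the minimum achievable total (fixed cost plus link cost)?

454

Open {A, B}; cheapest assignment that respects the capacities:
  A (cap 15, load 14): #1, #3, #4 — cost 2×4 + 3×9 + 9×11 = 134
  B (cap 15, load 13): #2, #5 — cost 5×2 + 8×2 = 26
  Shipping 160, fixed 294 → total 454.
  Any other capacity-feasible assignment to {A, B} ships for at least 160.
Total demand is 27 and no other set of sites has combined capacity ≥ 27, so {A, B} is the only feasible choice of open sites. Minimum: 454.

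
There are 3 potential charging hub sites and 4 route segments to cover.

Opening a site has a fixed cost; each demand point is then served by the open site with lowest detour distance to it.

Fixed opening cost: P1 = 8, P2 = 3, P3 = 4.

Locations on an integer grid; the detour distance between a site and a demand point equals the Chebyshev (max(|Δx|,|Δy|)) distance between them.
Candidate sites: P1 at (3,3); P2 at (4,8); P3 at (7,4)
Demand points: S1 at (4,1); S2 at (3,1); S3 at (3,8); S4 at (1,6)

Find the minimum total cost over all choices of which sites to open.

18

Open {P2, P3}: assign each demand point to its cheapest open site.
  S1→P3 3, S2→P3 4, S3→P2 1, S4→P2 3
  detour distance 11, fixed 7 → total 18.
Compare {P1, P2}: detour distance 8 + fixed 11 = 19.
Compare {P1}: detour distance 12 + fixed 8 = 20.
Compare {P2}: detour distance 18 + fixed 3 = 21.
All other subsets cost ≥ 19. Minimum total cost: 18.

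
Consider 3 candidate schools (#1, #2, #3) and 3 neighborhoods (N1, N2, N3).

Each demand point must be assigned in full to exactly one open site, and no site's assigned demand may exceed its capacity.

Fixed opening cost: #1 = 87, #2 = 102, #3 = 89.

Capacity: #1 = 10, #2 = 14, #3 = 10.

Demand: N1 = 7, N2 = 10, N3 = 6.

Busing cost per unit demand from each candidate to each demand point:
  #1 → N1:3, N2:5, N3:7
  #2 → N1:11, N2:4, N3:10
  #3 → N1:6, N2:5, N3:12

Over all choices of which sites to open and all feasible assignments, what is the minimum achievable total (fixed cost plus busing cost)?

Open {#1, #2}; cheapest assignment that respects the capacities:
  #1 (cap 10, load 10): N2 — cost 10×5 = 50
  #2 (cap 14, load 13): N1, N3 — cost 7×11 + 6×10 = 137
  Shipping 187, fixed 189 → total 376.
  Any other capacity-feasible assignment to {#1, #2} ships for at least 187.
Compare {#2, #3}: its best feasible assignment gives total 378.
Compare {#1, #2, #3}: its best feasible assignment gives total 402.
Every other set of open sites that can feasibly serve all demand totals ≥ 378 even under its best assignment. Minimum: 376.

376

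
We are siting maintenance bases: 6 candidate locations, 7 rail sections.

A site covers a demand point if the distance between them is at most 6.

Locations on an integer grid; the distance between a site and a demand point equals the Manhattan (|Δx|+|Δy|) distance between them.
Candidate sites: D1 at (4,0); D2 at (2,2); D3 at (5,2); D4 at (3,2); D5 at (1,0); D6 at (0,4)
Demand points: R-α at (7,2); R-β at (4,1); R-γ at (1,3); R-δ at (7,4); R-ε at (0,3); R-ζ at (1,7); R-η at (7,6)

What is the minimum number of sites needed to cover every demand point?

Coverage sets (demand points within 6 of each site):
  D1: {R-α, R-β, R-γ}
  D2: {R-α, R-β, R-γ, R-ε, R-ζ}
  D3: {R-α, R-β, R-γ, R-δ, R-ε, R-η}
  D4: {R-α, R-β, R-γ, R-δ, R-ε}
  D5: {R-β, R-γ, R-ε}
  D6: {R-γ, R-ε, R-ζ}
No single site covers all 7 demand points.
But {D2, D3} covers everything, so the minimum is 2.

2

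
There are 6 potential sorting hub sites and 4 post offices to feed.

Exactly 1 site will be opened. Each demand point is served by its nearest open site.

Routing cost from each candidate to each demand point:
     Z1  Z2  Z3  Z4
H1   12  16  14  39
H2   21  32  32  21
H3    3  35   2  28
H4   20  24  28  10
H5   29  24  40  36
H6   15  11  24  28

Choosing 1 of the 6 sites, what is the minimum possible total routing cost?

68

Open {H3}.
  Z1→H3 3, Z2→H3 35, Z3→H3 2, Z4→H3 28  ⇒ total 68.
Compare {H6}: total 78.
Compare {H1}: total 81.
No size-1 selection does better; minimum is 68.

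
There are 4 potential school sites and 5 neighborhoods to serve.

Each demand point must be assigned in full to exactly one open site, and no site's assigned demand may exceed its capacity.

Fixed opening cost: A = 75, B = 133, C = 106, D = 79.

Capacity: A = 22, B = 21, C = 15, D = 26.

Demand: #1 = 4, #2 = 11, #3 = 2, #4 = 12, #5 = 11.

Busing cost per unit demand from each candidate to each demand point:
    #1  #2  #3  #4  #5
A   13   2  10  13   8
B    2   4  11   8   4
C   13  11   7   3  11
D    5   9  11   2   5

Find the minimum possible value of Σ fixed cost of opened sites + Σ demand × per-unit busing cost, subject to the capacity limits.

327

Open {A, D}; cheapest assignment that respects the capacities:
  A (cap 22, load 17): #1, #2, #3 — cost 4×13 + 11×2 + 2×10 = 94
  D (cap 26, load 23): #4, #5 — cost 12×2 + 11×5 = 79
  Shipping 173, fixed 154 → total 327.
  Any other capacity-feasible assignment to {A, D} ships for at least 173.
Compare {B, D}: its best feasible assignment gives total 365.
Compare {A, B, D}: its best feasible assignment gives total 405.
Every other set of open sites that can feasibly serve all demand totals ≥ 365 even under its best assignment. Minimum: 327.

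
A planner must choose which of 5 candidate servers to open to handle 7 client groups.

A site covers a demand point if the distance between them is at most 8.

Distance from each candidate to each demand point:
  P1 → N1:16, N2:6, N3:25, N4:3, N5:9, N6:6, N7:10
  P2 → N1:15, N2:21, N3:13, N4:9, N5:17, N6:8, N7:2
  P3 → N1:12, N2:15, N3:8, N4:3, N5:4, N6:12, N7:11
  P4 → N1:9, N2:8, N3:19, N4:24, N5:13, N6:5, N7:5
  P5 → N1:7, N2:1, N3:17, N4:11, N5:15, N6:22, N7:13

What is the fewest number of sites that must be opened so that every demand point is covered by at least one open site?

3

Coverage sets (demand points within 8 of each site):
  P1: {N2, N4, N6}
  P2: {N6, N7}
  P3: {N3, N4, N5}
  P4: {N2, N6, N7}
  P5: {N1, N2}
No 2 sites suffice: every size-2 union leaves at least one demand point uncovered.
But {P2, P3, P5} covers everything, so the minimum is 3.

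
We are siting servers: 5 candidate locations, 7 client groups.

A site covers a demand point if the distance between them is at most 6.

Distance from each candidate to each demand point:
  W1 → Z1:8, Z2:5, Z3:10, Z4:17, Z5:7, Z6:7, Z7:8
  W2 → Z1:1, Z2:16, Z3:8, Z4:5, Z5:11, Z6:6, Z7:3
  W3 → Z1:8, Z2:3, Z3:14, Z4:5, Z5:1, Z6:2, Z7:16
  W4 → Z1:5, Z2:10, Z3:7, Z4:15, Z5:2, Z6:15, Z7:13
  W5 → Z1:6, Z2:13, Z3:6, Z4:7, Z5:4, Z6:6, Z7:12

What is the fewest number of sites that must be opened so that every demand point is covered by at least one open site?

Coverage sets (demand points within 6 of each site):
  W1: {Z2}
  W2: {Z1, Z4, Z6, Z7}
  W3: {Z2, Z4, Z5, Z6}
  W4: {Z1, Z5}
  W5: {Z1, Z3, Z5, Z6}
No 2 sites suffice: every size-2 union leaves at least one demand point uncovered.
But {W1, W2, W5} covers everything, so the minimum is 3.

3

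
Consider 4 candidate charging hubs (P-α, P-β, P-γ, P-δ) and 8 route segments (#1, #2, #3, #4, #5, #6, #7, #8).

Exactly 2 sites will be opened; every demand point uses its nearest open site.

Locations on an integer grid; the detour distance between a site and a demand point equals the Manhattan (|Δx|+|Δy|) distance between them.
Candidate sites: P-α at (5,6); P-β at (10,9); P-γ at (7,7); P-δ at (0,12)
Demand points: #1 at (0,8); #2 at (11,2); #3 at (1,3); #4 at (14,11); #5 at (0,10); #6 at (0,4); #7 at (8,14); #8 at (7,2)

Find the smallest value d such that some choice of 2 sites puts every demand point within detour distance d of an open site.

Open {P-α, P-β}.
  Farthest demand point is #5 at detour distance 9 (to P-α); all others are ≤ 9.
With {P-β, P-γ} the worst case is 10.
With {P-β, P-δ} the worst case is 10.
No size-2 selection achieves below 9.

9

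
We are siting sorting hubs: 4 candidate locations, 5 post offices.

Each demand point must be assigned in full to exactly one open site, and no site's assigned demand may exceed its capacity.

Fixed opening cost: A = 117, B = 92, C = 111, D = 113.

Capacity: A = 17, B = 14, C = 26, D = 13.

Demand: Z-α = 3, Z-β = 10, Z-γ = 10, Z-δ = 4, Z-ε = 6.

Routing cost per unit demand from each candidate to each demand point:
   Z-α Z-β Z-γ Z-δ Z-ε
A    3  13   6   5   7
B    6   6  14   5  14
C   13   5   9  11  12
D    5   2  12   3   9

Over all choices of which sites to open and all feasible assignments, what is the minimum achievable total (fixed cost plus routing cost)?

439

Open {A, C}; cheapest assignment that respects the capacities:
  A (cap 17, load 17): Z-α, Z-γ, Z-δ — cost 3×3 + 10×6 + 4×5 = 89
  C (cap 26, load 16): Z-β, Z-ε — cost 10×5 + 6×12 = 122
  Shipping 211, fixed 228 → total 439.
  Any other capacity-feasible assignment to {A, C} ships for at least 211.
Compare {C, D}: its best feasible assignment gives total 445.
Compare {B, C}: its best feasible assignment gives total 453.
Every other set of open sites that can feasibly serve all demand totals ≥ 445 even under its best assignment. Minimum: 439.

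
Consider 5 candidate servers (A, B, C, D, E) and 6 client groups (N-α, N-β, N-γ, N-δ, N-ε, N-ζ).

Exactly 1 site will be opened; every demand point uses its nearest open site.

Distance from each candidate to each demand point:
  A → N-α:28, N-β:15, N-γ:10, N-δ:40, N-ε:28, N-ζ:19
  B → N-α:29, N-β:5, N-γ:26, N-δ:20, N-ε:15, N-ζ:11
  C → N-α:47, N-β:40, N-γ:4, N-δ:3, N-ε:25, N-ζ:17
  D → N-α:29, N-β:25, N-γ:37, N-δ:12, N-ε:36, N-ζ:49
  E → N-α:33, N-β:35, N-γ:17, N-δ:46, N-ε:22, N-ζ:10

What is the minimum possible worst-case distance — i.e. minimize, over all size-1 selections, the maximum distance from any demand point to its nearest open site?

29

Open {B}.
  Farthest demand point is N-α at distance 29 (to B); all others are ≤ 29.
With {A} the worst case is 40.
With {E} the worst case is 46.
No size-1 selection achieves below 29.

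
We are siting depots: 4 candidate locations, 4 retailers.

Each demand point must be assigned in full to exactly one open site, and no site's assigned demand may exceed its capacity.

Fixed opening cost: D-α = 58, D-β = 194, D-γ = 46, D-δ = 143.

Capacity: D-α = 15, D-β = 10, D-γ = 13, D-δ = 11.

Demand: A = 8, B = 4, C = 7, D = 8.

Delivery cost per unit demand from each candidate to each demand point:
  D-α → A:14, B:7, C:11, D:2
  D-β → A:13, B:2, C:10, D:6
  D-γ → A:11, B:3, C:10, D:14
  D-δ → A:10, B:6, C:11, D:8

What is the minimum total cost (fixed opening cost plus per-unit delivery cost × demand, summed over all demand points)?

Open {D-α, D-γ}; cheapest assignment that respects the capacities:
  D-α (cap 15, load 15): C, D — cost 7×11 + 8×2 = 93
  D-γ (cap 13, load 12): A, B — cost 8×11 + 4×3 = 100
  Shipping 193, fixed 104 → total 297.
  Any other capacity-feasible assignment to {D-α, D-γ} ships for at least 193.
Compare {D-α, D-γ, D-δ}: its best feasible assignment gives total 425.
Compare {D-α, D-β, D-γ}: its best feasible assignment gives total 484.
Every other set of open sites that can feasibly serve all demand totals ≥ 425 even under its best assignment. Minimum: 297.

297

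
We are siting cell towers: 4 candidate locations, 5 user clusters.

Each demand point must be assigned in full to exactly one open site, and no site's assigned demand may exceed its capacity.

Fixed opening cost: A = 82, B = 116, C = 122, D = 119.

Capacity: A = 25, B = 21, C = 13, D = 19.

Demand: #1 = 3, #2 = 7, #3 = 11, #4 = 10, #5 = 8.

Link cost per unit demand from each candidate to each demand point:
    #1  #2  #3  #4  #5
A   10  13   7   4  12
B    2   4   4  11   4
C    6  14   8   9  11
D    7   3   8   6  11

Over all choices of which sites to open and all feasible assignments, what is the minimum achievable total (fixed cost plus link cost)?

Open {A, B}; cheapest assignment that respects the capacities:
  A (cap 25, load 21): #3, #4 — cost 11×7 + 10×4 = 117
  B (cap 21, load 18): #1, #2, #5 — cost 3×2 + 7×4 + 8×4 = 66
  Shipping 183, fixed 198 → total 381.
  Any other capacity-feasible assignment to {A, B} ships for at least 183.
Compare {A, D}: its best feasible assignment gives total 448.
Compare {B, D}: its best feasible assignment gives total 461.
Every other set of open sites that can feasibly serve all demand totals ≥ 448 even under its best assignment. Minimum: 381.

381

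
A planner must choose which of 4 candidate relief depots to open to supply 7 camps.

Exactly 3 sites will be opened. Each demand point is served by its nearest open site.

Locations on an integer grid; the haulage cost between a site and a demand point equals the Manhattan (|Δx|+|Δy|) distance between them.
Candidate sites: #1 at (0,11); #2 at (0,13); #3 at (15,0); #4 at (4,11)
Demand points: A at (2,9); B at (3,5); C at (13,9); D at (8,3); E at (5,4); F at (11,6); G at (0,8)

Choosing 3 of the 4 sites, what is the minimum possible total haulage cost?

53

Open {#1, #3, #4}.
  A→#1 4, B→#4 7, C→#3 11, D→#3 10, E→#4 8, F→#3 10, G→#1 3  ⇒ total 53.
Compare {#2, #3, #4}: total 55.
Compare {#1, #2, #4}: total 57.
No size-3 selection does better; minimum is 53.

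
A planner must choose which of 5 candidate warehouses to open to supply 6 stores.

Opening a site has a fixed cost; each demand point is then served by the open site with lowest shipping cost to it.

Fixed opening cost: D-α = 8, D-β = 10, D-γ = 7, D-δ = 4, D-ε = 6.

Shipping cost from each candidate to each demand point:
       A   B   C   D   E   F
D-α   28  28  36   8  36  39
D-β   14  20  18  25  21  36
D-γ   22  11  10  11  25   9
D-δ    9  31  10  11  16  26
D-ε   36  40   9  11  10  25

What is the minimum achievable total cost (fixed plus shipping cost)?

Open {D-γ, D-δ, D-ε}: assign each demand point to its cheapest open site.
  A→D-δ 9, B→D-γ 11, C→D-ε 9, D→D-γ 11, E→D-ε 10, F→D-γ 9
  shipping cost 59, fixed 17 → total 76.
Compare {D-γ, D-δ}: shipping cost 66 + fixed 11 = 77.
Compare {D-α, D-γ, D-δ, D-ε}: shipping cost 56 + fixed 25 = 81.
Compare {D-α, D-γ, D-δ}: shipping cost 63 + fixed 19 = 82.
All other subsets cost ≥ 77. Minimum total cost: 76.

76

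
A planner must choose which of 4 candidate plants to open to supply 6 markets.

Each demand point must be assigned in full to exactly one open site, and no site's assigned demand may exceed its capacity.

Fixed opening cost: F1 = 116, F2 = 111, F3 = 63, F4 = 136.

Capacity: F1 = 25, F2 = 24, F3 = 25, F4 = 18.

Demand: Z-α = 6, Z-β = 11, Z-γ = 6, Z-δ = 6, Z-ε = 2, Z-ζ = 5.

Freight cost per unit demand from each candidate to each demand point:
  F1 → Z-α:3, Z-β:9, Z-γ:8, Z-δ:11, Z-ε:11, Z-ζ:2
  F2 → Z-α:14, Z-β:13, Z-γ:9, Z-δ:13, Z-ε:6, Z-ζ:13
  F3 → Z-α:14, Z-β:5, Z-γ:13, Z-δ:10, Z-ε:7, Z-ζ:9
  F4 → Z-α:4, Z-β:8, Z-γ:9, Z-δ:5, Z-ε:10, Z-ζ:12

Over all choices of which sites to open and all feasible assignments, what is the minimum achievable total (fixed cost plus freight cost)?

384

Open {F1, F3}; cheapest assignment that respects the capacities:
  F1 (cap 25, load 17): Z-α, Z-γ, Z-ζ — cost 6×3 + 6×8 + 5×2 = 76
  F3 (cap 25, load 19): Z-β, Z-δ, Z-ε — cost 11×5 + 6×10 + 2×7 = 129
  Shipping 205, fixed 179 → total 384.
  Any other capacity-feasible assignment to {F1, F3} ships for at least 205.
Compare {F3, F4}: its best feasible assignment gives total 421.
Compare {F1, F4}: its best feasible assignment gives total 468.
Every other set of open sites that can feasibly serve all demand totals ≥ 421 even under its best assignment. Minimum: 384.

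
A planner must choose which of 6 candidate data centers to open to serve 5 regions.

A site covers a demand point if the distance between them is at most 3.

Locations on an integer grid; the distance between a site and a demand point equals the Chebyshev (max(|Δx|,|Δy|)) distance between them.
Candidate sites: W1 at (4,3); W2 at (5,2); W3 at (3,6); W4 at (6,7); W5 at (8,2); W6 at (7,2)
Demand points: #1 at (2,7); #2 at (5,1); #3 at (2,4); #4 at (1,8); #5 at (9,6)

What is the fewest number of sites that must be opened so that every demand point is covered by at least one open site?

Coverage sets (demand points within 3 of each site):
  W1: {#2, #3}
  W2: {#2, #3}
  W3: {#1, #3, #4}
  W4: {#5}
  W5: {#2}
  W6: {#2}
No 2 sites suffice: every size-2 union leaves at least one demand point uncovered.
But {W1, W3, W4} covers everything, so the minimum is 3.

3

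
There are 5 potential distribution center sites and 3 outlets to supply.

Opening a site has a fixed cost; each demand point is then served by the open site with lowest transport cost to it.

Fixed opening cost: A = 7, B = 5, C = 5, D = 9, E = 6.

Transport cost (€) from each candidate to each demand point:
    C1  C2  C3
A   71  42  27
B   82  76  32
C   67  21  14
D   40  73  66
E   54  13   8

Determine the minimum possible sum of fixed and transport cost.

Open {D, E}: assign each demand point to its cheapest open site.
  C1→D 40, C2→E 13, C3→E 8
  transport cost 61, fixed 15 → total 76.
Compare {E}: transport cost 75 + fixed 6 = 81.
Compare {B, D, E}: transport cost 61 + fixed 20 = 81.
Compare {C, D, E}: transport cost 61 + fixed 20 = 81.
All other subsets cost ≥ 81. Minimum total cost: 76.

76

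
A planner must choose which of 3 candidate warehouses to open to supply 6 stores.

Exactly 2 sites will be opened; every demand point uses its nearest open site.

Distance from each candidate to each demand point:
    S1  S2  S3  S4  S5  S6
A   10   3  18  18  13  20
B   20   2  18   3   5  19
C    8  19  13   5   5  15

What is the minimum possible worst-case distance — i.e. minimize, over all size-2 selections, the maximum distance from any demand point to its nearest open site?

Open {A, C}.
  Farthest demand point is S6 at distance 15 (to C); all others are ≤ 15.
With {B, C} the worst case is 15.
With {A, B} the worst case is 19.
No size-2 selection achieves below 15.

15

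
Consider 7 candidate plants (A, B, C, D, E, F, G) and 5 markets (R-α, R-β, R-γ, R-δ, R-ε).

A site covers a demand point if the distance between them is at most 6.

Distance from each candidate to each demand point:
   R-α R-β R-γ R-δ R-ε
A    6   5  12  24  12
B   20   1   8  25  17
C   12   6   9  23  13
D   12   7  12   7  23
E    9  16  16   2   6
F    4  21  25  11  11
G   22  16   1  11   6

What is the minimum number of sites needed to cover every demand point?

3

Coverage sets (demand points within 6 of each site):
  A: {R-α, R-β}
  B: {R-β}
  C: {R-β}
  D: {}
  E: {R-δ, R-ε}
  F: {R-α}
  G: {R-γ, R-ε}
No 2 sites suffice: every size-2 union leaves at least one demand point uncovered.
But {A, E, G} covers everything, so the minimum is 3.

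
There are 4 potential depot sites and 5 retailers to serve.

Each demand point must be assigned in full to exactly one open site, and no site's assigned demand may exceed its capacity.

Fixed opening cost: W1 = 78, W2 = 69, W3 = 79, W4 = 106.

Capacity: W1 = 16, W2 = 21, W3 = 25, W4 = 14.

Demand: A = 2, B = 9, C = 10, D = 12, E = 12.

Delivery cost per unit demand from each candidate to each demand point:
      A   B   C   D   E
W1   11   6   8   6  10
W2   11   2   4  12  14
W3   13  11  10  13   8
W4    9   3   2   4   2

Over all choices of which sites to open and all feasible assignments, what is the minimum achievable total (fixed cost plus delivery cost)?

425

Open {W1, W2, W4}; cheapest assignment that respects the capacities:
  W1 (cap 16, load 12): D — cost 12×6 = 72
  W2 (cap 21, load 19): B, C — cost 9×2 + 10×4 = 58
  W4 (cap 14, load 14): A, E — cost 2×9 + 12×2 = 42
  Shipping 172, fixed 253 → total 425.
  Any other capacity-feasible assignment to {W1, W2, W4} ships for at least 172.
Compare {W1, W2, W3}: its best feasible assignment gives total 474.
Compare {W2, W3, W4}: its best feasible assignment gives total 474.
Every other set of open sites that can feasibly serve all demand totals ≥ 474 even under its best assignment. Minimum: 425.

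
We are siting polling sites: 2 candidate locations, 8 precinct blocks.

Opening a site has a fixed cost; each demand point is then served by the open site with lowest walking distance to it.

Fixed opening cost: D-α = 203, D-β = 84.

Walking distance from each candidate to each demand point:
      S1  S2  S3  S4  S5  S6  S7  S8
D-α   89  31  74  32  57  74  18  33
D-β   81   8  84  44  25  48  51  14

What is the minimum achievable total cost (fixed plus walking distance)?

Open {D-β}: assign each demand point to its cheapest open site.
  S1→D-β 81, S2→D-β 8, S3→D-β 84, S4→D-β 44, S5→D-β 25, S6→D-β 48, S7→D-β 51, S8→D-β 14
  walking distance 355, fixed 84 → total 439.
Compare {D-α, D-β}: walking distance 300 + fixed 287 = 587.
Compare {D-α}: walking distance 408 + fixed 203 = 611.

439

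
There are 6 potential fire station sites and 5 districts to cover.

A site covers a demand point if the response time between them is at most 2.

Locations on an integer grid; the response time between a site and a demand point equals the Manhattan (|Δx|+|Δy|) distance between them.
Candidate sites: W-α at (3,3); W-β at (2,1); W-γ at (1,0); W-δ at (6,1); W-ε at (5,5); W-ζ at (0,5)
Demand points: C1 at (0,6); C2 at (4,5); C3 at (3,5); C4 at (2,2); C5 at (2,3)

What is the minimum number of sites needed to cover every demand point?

3

Coverage sets (demand points within 2 of each site):
  W-α: {C3, C4, C5}
  W-β: {C4, C5}
  W-γ: {}
  W-δ: {}
  W-ε: {C2, C3}
  W-ζ: {C1}
No 2 sites suffice: every size-2 union leaves at least one demand point uncovered.
But {W-α, W-ε, W-ζ} covers everything, so the minimum is 3.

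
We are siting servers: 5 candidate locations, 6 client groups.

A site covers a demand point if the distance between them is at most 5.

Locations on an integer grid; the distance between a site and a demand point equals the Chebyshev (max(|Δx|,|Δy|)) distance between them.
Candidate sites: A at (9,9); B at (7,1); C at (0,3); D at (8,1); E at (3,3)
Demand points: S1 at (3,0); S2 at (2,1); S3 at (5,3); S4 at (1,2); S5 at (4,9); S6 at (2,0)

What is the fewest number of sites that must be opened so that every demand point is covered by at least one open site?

2

Coverage sets (demand points within 5 of each site):
  A: {S5}
  B: {S1, S2, S3, S6}
  C: {S1, S2, S3, S4, S6}
  D: {S1, S3}
  E: {S1, S2, S3, S4, S6}
No single site covers all 6 demand points.
But {A, C} covers everything, so the minimum is 2.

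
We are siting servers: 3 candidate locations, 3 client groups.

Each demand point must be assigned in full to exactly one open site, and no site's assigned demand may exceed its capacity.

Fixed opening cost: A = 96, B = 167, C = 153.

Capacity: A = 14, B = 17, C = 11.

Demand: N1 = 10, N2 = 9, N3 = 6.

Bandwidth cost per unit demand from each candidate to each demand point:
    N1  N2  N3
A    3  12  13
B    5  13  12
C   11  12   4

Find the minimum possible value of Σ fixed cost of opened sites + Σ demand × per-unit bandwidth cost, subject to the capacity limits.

482

Open {A, B}; cheapest assignment that respects the capacities:
  A (cap 14, load 10): N1 — cost 10×3 = 30
  B (cap 17, load 15): N2, N3 — cost 9×13 + 6×12 = 189
  Shipping 219, fixed 263 → total 482.
  Any other capacity-feasible assignment to {A, B} ships for at least 219.
Compare {B, C}: its best feasible assignment gives total 550.
Compare {A, B, C}: its best feasible assignment gives total 587.
Every other set of open sites that can feasibly serve all demand totals ≥ 550 even under its best assignment. Minimum: 482.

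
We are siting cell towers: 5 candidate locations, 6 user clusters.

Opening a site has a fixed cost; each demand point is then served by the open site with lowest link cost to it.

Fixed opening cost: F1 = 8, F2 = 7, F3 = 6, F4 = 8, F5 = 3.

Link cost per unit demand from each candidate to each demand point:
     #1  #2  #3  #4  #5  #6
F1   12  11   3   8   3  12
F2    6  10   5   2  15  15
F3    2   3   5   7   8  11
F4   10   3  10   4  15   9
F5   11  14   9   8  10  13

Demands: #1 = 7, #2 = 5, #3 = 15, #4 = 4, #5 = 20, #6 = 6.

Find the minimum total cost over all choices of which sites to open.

Open {F1, F2, F3, F4}: assign each demand point to its cheapest open site.
  #1→F3 7×2=14, #2→F3 5×3=15, #3→F1 15×3=45, #4→F2 4×2=8, #5→F1 20×3=60, #6→F4 6×9=54
  link cost 196, fixed 29 → total 225.
Compare {F1, F3, F4}: link cost 204 + fixed 22 = 226.
Compare {F1, F2, F3, F4, F5}: link cost 196 + fixed 32 = 228.
Compare {F1, F2, F3}: link cost 208 + fixed 21 = 229.
All other subsets cost ≥ 226. Minimum total cost: 225.

225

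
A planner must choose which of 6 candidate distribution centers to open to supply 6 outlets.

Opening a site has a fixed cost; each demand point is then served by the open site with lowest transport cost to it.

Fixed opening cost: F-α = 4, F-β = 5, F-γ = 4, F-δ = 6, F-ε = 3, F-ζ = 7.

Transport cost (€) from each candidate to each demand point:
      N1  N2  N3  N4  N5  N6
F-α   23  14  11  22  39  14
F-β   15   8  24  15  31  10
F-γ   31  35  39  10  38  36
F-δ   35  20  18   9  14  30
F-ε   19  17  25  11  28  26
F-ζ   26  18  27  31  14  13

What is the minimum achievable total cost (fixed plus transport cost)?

82

Open {F-α, F-β, F-δ}: assign each demand point to its cheapest open site.
  N1→F-β 15, N2→F-β 8, N3→F-α 11, N4→F-δ 9, N5→F-δ 14, N6→F-β 10
  transport cost 67, fixed 15 → total 82.
Compare {F-β, F-δ}: transport cost 74 + fixed 11 = 85.
Compare {F-α, F-β, F-δ, F-ε}: transport cost 67 + fixed 18 = 85.
Compare {F-α, F-β, F-γ, F-δ}: transport cost 67 + fixed 19 = 86.
All other subsets cost ≥ 85. Minimum total cost: 82.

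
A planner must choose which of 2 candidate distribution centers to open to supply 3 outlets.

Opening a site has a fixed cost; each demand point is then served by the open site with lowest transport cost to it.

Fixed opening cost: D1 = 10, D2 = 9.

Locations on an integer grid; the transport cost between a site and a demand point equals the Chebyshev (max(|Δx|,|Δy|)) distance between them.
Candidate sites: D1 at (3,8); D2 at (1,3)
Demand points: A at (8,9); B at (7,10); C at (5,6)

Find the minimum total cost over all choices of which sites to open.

21

Open {D1}: assign each demand point to its cheapest open site.
  A→D1 5, B→D1 4, C→D1 2
  transport cost 11, fixed 10 → total 21.
Compare {D2}: transport cost 18 + fixed 9 = 27.
Compare {D1, D2}: transport cost 11 + fixed 19 = 30.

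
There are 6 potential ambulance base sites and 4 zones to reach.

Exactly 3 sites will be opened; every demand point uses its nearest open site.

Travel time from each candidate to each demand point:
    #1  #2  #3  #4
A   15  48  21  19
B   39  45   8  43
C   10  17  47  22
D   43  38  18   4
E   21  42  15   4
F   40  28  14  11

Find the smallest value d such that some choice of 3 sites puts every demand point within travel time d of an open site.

Open {A, C, E}.
  Farthest demand point is #2 at travel time 17 (to C); all others are ≤ 17.
With {A, C, F} the worst case is 17.
With {B, C, D} the worst case is 17.
No size-3 selection achieves below 17.

17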